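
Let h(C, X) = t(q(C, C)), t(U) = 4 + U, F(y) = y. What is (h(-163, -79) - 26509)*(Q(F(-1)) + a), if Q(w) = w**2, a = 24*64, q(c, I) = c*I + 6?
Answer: 107590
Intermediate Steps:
q(c, I) = 6 + I*c (q(c, I) = I*c + 6 = 6 + I*c)
h(C, X) = 10 + C**2 (h(C, X) = 4 + (6 + C*C) = 4 + (6 + C**2) = 10 + C**2)
a = 1536
(h(-163, -79) - 26509)*(Q(F(-1)) + a) = ((10 + (-163)**2) - 26509)*((-1)**2 + 1536) = ((10 + 26569) - 26509)*(1 + 1536) = (26579 - 26509)*1537 = 70*1537 = 107590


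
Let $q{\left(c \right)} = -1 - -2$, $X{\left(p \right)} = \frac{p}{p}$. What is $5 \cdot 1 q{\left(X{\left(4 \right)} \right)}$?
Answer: $5$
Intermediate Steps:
$X{\left(p \right)} = 1$
$q{\left(c \right)} = 1$ ($q{\left(c \right)} = -1 + 2 = 1$)
$5 \cdot 1 q{\left(X{\left(4 \right)} \right)} = 5 \cdot 1 \cdot 1 = 5 \cdot 1 = 5$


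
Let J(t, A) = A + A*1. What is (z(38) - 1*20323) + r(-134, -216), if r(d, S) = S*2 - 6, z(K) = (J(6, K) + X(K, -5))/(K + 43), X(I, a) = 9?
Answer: -1681556/81 ≈ -20760.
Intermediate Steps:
J(t, A) = 2*A (J(t, A) = A + A = 2*A)
z(K) = (9 + 2*K)/(43 + K) (z(K) = (2*K + 9)/(K + 43) = (9 + 2*K)/(43 + K))
r(d, S) = -6 + 2*S (r(d, S) = 2*S - 6 = -6 + 2*S)
(z(38) - 1*20323) + r(-134, -216) = ((9 + 2*38)/(43 + 38) - 1*20323) + (-6 + 2*(-216)) = ((9 + 76)/81 - 20323) + (-6 - 432) = ((1/81)*85 - 20323) - 438 = (85/81 - 20323) - 438 = -1646078/81 - 438 = -1681556/81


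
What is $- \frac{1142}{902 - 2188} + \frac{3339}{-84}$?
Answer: $- \frac{99953}{2572} \approx -38.862$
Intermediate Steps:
$- \frac{1142}{902 - 2188} + \frac{3339}{-84} = - \frac{1142}{902 - 2188} + 3339 \left(- \frac{1}{84}\right) = - \frac{1142}{-1286} - \frac{159}{4} = \left(-1142\right) \left(- \frac{1}{1286}\right) - \frac{159}{4} = \frac{571}{643} - \frac{159}{4} = - \frac{99953}{2572}$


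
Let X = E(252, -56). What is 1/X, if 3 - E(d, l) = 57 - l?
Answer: -1/110 ≈ -0.0090909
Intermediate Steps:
E(d, l) = -54 + l (E(d, l) = 3 - (57 - l) = 3 + (-57 + l) = -54 + l)
X = -110 (X = -54 - 56 = -110)
1/X = 1/(-110) = -1/110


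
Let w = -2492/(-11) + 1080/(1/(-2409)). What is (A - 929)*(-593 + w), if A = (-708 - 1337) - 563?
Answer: 101239377687/11 ≈ 9.2036e+9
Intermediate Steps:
w = -28616428/11 (w = -2492*(-1/11) + 1080/(-1/2409) = 2492/11 + 1080*(-2409) = 2492/11 - 2601720 = -28616428/11 ≈ -2.6015e+6)
A = -2608 (A = -2045 - 563 = -2608)
(A - 929)*(-593 + w) = (-2608 - 929)*(-593 - 28616428/11) = -3537*(-28622951/11) = 101239377687/11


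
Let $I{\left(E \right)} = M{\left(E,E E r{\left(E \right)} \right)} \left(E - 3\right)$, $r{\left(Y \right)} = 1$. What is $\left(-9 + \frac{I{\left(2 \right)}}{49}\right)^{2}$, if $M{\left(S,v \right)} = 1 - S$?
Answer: $\frac{193600}{2401} \approx 80.633$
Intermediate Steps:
$I{\left(E \right)} = \left(1 - E\right) \left(-3 + E\right)$ ($I{\left(E \right)} = \left(1 - E\right) \left(E - 3\right) = \left(1 - E\right) \left(-3 + E\right)$)
$\left(-9 + \frac{I{\left(2 \right)}}{49}\right)^{2} = \left(-9 + \frac{\left(-1\right) \left(-1 + 2\right) \left(-3 + 2\right)}{49}\right)^{2} = \left(-9 + \left(-1\right) 1 \left(-1\right) \frac{1}{49}\right)^{2} = \left(-9 + 1 \cdot \frac{1}{49}\right)^{2} = \left(-9 + \frac{1}{49}\right)^{2} = \left(- \frac{440}{49}\right)^{2} = \frac{193600}{2401}$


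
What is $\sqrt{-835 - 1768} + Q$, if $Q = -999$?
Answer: $-999 + i \sqrt{2603} \approx -999.0 + 51.02 i$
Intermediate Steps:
$\sqrt{-835 - 1768} + Q = \sqrt{-835 - 1768} - 999 = \sqrt{-2603} - 999 = i \sqrt{2603} - 999 = -999 + i \sqrt{2603}$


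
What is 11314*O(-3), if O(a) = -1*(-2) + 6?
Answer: 90512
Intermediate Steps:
O(a) = 8 (O(a) = 2 + 6 = 8)
11314*O(-3) = 11314*8 = 90512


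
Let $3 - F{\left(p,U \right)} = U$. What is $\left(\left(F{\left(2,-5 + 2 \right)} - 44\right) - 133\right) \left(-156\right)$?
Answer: $26676$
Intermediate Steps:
$F{\left(p,U \right)} = 3 - U$
$\left(\left(F{\left(2,-5 + 2 \right)} - 44\right) - 133\right) \left(-156\right) = \left(\left(\left(3 - \left(-5 + 2\right)\right) - 44\right) - 133\right) \left(-156\right) = \left(\left(\left(3 - -3\right) - 44\right) - 133\right) \left(-156\right) = \left(\left(\left(3 + 3\right) - 44\right) - 133\right) \left(-156\right) = \left(\left(6 - 44\right) - 133\right) \left(-156\right) = \left(-38 - 133\right) \left(-156\right) = \left(-171\right) \left(-156\right) = 26676$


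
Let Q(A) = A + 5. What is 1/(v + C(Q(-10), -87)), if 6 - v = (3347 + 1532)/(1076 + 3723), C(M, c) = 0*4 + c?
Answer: -4799/393598 ≈ -0.012193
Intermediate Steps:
Q(A) = 5 + A
C(M, c) = c (C(M, c) = 0 + c = c)
v = 23915/4799 (v = 6 - (3347 + 1532)/(1076 + 3723) = 6 - 4879/4799 = 23915/4799 ≈ 4.9833)
1/(v + C(Q(-10), -87)) = 1/(23915/4799 - 87) = 1/(-393598/4799) = -4799/393598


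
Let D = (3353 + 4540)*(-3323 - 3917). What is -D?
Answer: 57145320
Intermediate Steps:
D = -57145320 (D = 7893*(-7240) = -57145320)
-D = -1*(-57145320) = 57145320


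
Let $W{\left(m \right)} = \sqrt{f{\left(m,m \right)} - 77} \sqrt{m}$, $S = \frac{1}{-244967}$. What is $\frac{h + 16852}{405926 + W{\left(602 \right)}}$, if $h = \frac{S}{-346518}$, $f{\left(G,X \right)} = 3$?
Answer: $\frac{290336546561675050219}{6993542894750130484872} - \frac{1430490023115913 i \sqrt{11137}}{6993542894750130484872} \approx 0.041515 - 2.1586 \cdot 10^{-5} i$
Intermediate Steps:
$S = - \frac{1}{244967} \approx -4.0822 \cdot 10^{-6}$
$h = \frac{1}{84885474906}$ ($h = - \frac{1}{244967 \left(-346518\right)} = \left(- \frac{1}{244967}\right) \left(- \frac{1}{346518}\right) = \frac{1}{84885474906} \approx 1.1781 \cdot 10^{-11}$)
$W{\left(m \right)} = i \sqrt{74} \sqrt{m}$ ($W{\left(m \right)} = \sqrt{3 - 77} \sqrt{m} = \sqrt{-74} \sqrt{m} = i \sqrt{74} \sqrt{m}$)
$\frac{h + 16852}{405926 + W{\left(602 \right)}} = \frac{\frac{1}{84885474906} + 16852}{405926 + i \sqrt{74} \sqrt{602}} = \frac{1430490023115913}{84885474906 \left(405926 + 2 i \sqrt{11137}\right)}$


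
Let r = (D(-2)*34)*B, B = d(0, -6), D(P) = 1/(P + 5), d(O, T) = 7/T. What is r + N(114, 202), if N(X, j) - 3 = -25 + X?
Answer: 709/9 ≈ 78.778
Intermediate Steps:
N(X, j) = -22 + X (N(X, j) = 3 + (-25 + X) = -22 + X)
D(P) = 1/(5 + P)
B = -7/6 (B = 7/(-6) = 7*(-⅙) = -7/6 ≈ -1.1667)
r = -119/9 (r = (34/(5 - 2))*(-7/6) = (34/3)*(-7/6) = -119/9 ≈ -13.222)
r + N(114, 202) = -119/9 + (-22 + 114) = -119/9 + 92 = 709/9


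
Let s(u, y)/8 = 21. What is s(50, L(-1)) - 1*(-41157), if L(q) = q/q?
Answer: 41325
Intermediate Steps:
L(q) = 1
s(u, y) = 168 (s(u, y) = 8*21 = 168)
s(50, L(-1)) - 1*(-41157) = 168 - 1*(-41157) = 168 + 41157 = 41325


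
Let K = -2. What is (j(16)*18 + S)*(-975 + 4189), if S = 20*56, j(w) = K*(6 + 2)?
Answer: 2674048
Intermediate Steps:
j(w) = -16 (j(w) = -2*(6 + 2) = -2*8 = -16)
S = 1120
(j(16)*18 + S)*(-975 + 4189) = (-16*18 + 1120)*(-975 + 4189) = (-288 + 1120)*3214 = 832*3214 = 2674048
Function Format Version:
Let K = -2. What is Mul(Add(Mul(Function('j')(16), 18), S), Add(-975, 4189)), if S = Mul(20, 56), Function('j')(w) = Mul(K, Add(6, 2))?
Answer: 2674048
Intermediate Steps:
Function('j')(w) = -16 (Function('j')(w) = Mul(-2, Add(6, 2)) = Mul(-2, 8) = -16)
S = 1120
Mul(Add(Mul(Function('j')(16), 18), S), Add(-975, 4189)) = Mul(Add(Mul(-16, 18), 1120), Add(-975, 4189)) = Mul(Add(-288, 1120), 3214) = Mul(832, 3214) = 2674048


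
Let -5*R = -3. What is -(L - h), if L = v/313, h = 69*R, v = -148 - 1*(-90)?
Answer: 65081/1565 ≈ 41.585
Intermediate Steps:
R = ⅗ (R = -⅕*(-3) = ⅗ ≈ 0.60000)
v = -58 (v = -148 + 90 = -58)
h = 207/5 (h = 69*(⅗) = 207/5 ≈ 41.400)
L = -58/313 ≈ -0.18530
-(L - h) = -(-58/313 - 1*207/5) = -(-58/313 - 207/5) = -1*(-65081/1565) = 65081/1565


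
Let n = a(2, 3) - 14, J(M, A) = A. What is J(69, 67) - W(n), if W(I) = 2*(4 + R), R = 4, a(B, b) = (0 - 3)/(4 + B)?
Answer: 51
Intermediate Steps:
a(B, b) = -3/(4 + B)
n = -29/2 (n = -3/(4 + 2) - 14 = -3/6 - 14 = -3*⅙ - 14 = -½ - 14 = -29/2 ≈ -14.500)
W(I) = 16 (W(I) = 2*(4 + 4) = 2*8 = 16)
J(69, 67) - W(n) = 67 - 1*16 = 67 - 16 = 51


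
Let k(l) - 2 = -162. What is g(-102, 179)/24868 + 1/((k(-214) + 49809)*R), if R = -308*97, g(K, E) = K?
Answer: -37824501079/9221760178708 ≈ -0.0041017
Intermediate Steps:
k(l) = -160 (k(l) = 2 - 162 = -160)
R = -29876
g(-102, 179)/24868 + 1/((k(-214) + 49809)*R) = -102/24868 + 1/((-160 + 49809)*(-29876)) = -102*1/24868 - 1/29876/49649 = -51/12434 + (1/49649)*(-1/29876) = -51/12434 - 1/1483313524 = -37824501079/9221760178708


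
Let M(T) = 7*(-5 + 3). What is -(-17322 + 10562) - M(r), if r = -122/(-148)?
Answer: 6774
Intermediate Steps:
r = 61/74 (r = -122*(-1/148) = 61/74 ≈ 0.82432)
M(T) = -14 (M(T) = 7*(-2) = -14)
-(-17322 + 10562) - M(r) = -(-17322 + 10562) - 1*(-14) = -1*(-6760) + 14 = 6760 + 14 = 6774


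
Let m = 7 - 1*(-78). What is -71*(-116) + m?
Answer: 8321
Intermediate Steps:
m = 85 (m = 7 + 78 = 85)
-71*(-116) + m = -71*(-116) + 85 = 8236 + 85 = 8321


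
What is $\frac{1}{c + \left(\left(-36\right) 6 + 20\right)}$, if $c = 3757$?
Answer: $\frac{1}{3561} \approx 0.00028082$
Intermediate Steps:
$\frac{1}{c + \left(\left(-36\right) 6 + 20\right)} = \frac{1}{3757 + \left(\left(-36\right) 6 + 20\right)} = \frac{1}{3757 + \left(-216 + 20\right)} = \frac{1}{3757 - 196} = \frac{1}{3561}$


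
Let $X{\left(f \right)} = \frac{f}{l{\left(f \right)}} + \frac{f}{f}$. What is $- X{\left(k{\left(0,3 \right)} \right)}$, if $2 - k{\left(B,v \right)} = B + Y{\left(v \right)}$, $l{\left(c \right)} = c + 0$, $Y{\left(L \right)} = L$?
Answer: $-2$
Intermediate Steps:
$l{\left(c \right)} = c$
$k{\left(B,v \right)} = 2 - B - v$ ($k{\left(B,v \right)} = 2 - \left(B + v\right) = 2 - B - v$)
$X{\left(f \right)} = 2$ ($X{\left(f \right)} = \frac{f}{f} + \frac{f}{f} = 1 + 1 = 2$)
$- X{\left(k{\left(0,3 \right)} \right)} = \left(-1\right) 2 = -2$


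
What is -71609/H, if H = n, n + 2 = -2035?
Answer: 71609/2037 ≈ 35.154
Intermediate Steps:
n = -2037 (n = -2 - 2035 = -2037)
H = -2037
-71609/H = -71609/(-2037) = -71609*(-1/2037) = 71609/2037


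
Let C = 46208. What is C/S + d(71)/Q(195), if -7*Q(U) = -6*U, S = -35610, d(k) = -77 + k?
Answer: -102887/77155 ≈ -1.3335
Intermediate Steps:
Q(U) = 6*U/7 (Q(U) = -(-6)*U/7 = 6*U/7)
C/S + d(71)/Q(195) = 46208/(-35610) + (-77 + 71)/(((6/7)*195)) = 46208*(-1/35610) - 6/1170/7 = -23104/17805 - 6*7/1170 = -23104/17805 - 7/195 = -102887/77155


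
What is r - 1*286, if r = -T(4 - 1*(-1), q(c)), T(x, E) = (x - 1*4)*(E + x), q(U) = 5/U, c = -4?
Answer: -1159/4 ≈ -289.75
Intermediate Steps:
T(x, E) = (-4 + x)*(E + x) (T(x, E) = (x - 4)*(E + x) = (-4 + x)*(E + x))
r = -15/4 (r = -((4 - 1*(-1))**2 - 20/(-4) - 4*(4 - 1*(-1)) + (5/(-4))*(4 - 1*(-1))) = -((4 + 1)**2 - 20*(-1)/4 - 4*(4 + 1) + (5*(-1/4))*(4 + 1)) = -(5**2 - 4*(-5/4) - 4*5 - 5/4*5) = -(25 + 5 - 20 - 25/4) = -1*15/4 = -15/4 ≈ -3.7500)
r - 1*286 = -15/4 - 1*286 = -15/4 - 286 = -1159/4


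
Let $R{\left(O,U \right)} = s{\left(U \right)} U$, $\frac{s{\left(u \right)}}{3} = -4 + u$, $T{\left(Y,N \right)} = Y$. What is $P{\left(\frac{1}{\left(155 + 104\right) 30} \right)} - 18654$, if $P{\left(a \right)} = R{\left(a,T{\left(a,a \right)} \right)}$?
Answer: $- \frac{375398723279}{20124300} \approx -18654.0$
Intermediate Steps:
$s{\left(u \right)} = -12 + 3 u$ ($s{\left(u \right)} = 3 \left(-4 + u\right) = -12 + 3 u$)
$R{\left(O,U \right)} = U \left(-12 + 3 U\right)$ ($R{\left(O,U \right)} = \left(-12 + 3 U\right) U = U \left(-12 + 3 U\right)$)
$P{\left(a \right)} = 3 a \left(-4 + a\right)$
$P{\left(\frac{1}{\left(155 + 104\right) 30} \right)} - 18654 = 3 \frac{1}{\left(155 + 104\right) 30} \left(-4 + \frac{1}{\left(155 + 104\right) 30}\right) - 18654 = 3 \cdot \frac{1}{259} \cdot \frac{1}{30} \left(-4 + \frac{1}{259} \cdot \frac{1}{30}\right) - 18654 = 3 \cdot \frac{1}{7770} \left(-4 + \frac{1}{7770}\right) - 18654 = 3 \cdot \frac{1}{7770} \left(- \frac{31079}{7770}\right) - 18654 = - \frac{31079}{20124300} - 18654 = - \frac{375398723279}{20124300}$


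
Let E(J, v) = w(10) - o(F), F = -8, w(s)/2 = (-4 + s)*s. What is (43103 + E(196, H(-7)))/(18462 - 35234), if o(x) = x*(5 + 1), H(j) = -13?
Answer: -43271/16772 ≈ -2.5800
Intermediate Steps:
w(s) = 2*s*(-4 + s) (w(s) = 2*((-4 + s)*s) = 2*(s*(-4 + s)) = 2*s*(-4 + s))
o(x) = 6*x (o(x) = x*6 = 6*x)
E(J, v) = 168 (E(J, v) = 2*10*(-4 + 10) - 6*(-8) = 2*10*6 - 1*(-48) = 120 + 48 = 168)
(43103 + E(196, H(-7)))/(18462 - 35234) = (43103 + 168)/(18462 - 35234) = 43271/(-16772) = 43271*(-1/16772) = -43271/16772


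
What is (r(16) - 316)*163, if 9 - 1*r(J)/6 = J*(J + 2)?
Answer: -324370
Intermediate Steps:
r(J) = 54 - 6*J*(2 + J) (r(J) = 54 - 6*J*(J + 2) = 54 - 6*J*(2 + J))
(r(16) - 316)*163 = ((54 - 12*16 - 6*16**2) - 316)*163 = ((54 - 192 - 6*256) - 316)*163 = ((54 - 192 - 1536) - 316)*163 = (-1674 - 316)*163 = -1990*163 = -324370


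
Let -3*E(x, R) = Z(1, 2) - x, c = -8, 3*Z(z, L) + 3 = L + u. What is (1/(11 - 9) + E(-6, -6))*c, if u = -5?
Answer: 20/3 ≈ 6.6667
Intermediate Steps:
Z(z, L) = -8/3 + L/3 (Z(z, L) = -1 + (L - 5)/3 = -1 + (-5 + L)/3 = -1 + (-5/3 + L/3) = -8/3 + L/3)
E(x, R) = ⅔ + x/3 (E(x, R) = -((-8/3 + (⅓)*2) - x)/3 = -((-8/3 + ⅔) - x)/3 = -(-2 - x)/3 = ⅔ + x/3)
(1/(11 - 9) + E(-6, -6))*c = (1/(11 - 9) + (⅔ + (⅓)*(-6)))*(-8) = (1/2 + (⅔ - 2))*(-8) = (½ - 4/3)*(-8) = -⅚*(-8) = 20/3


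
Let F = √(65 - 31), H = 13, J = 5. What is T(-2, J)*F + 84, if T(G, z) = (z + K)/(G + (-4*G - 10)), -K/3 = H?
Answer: 84 + 17*√34/2 ≈ 133.56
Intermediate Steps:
K = -39 (K = -3*13 = -39)
T(G, z) = (-39 + z)/(-10 - 3*G) (T(G, z) = (z - 39)/(G + (-4*G - 10)) = (-39 + z)/(G + (-10 - 4*G)) = (-39 + z)/(-10 - 3*G))
F = √34 ≈ 5.8309
T(-2, J)*F + 84 = ((39 - 1*5)/(10 + 3*(-2)))*√34 + 84 = ((39 - 5)/(10 - 6))*√34 + 84 = (34/4)*√34 + 84 = ((¼)*34)*√34 + 84 = 17*√34/2 + 84 = 84 + 17*√34/2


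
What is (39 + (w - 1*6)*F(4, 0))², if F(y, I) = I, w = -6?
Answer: 1521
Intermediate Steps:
(39 + (w - 1*6)*F(4, 0))² = (39 + (-6 - 1*6)*0)² = (39 + (-6 - 6)*0)² = (39 - 12*0)² = (39 + 0)² = 39² = 1521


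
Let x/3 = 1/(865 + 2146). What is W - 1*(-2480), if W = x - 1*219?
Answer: 6807874/3011 ≈ 2261.0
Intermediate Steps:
x = 3/3011 (x = 3/(865 + 2146) = 3/3011 ≈ 0.00099635)
W = -659406/3011 (W = 3/3011 - 1*219 = 3/3011 - 219 = -659406/3011 ≈ -219.00)
W - 1*(-2480) = -659406/3011 - 1*(-2480) = -659406/3011 + 2480 = 6807874/3011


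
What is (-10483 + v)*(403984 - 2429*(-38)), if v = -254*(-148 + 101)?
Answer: 722096130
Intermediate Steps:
v = 11938 (v = -254*(-47) = 11938)
(-10483 + v)*(403984 - 2429*(-38)) = (-10483 + 11938)*(403984 - 2429*(-38)) = 1455*(403984 + 92302) = 1455*496286 = 722096130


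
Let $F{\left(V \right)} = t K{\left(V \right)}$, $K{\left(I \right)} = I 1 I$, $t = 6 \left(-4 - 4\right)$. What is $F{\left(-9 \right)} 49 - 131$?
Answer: $-190643$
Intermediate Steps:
$t = -48$ ($t = 6 \left(-8\right) = -48$)
$K{\left(I \right)} = I^{2}$ ($K{\left(I \right)} = I I = I^{2}$)
$F{\left(V \right)} = - 48 V^{2}$
$F{\left(-9 \right)} 49 - 131 = - 48 \left(-9\right)^{2} \cdot 49 - 131 = \left(-48\right) 81 \cdot 49 - 131 = \left(-3888\right) 49 - 131 = -190512 - 131 = -190643$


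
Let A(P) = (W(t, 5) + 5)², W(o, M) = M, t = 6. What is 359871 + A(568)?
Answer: 359971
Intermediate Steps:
A(P) = 100 (A(P) = (5 + 5)² = 10² = 100)
359871 + A(568) = 359871 + 100 = 359971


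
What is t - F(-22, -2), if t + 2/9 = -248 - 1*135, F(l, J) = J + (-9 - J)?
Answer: -3368/9 ≈ -374.22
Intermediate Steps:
F(l, J) = -9
t = -3449/9 (t = -2/9 + (-248 - 1*135) = -2/9 + (-248 - 135) = -2/9 - 383 = -3449/9 ≈ -383.22)
t - F(-22, -2) = -3449/9 - 1*(-9) = -3449/9 + 9 = -3368/9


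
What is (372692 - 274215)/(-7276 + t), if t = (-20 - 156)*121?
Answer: -98477/28572 ≈ -3.4466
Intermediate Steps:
t = -21296 (t = -176*121 = -21296)
(372692 - 274215)/(-7276 + t) = (372692 - 274215)/(-7276 - 21296) = 98477/(-28572) = 98477*(-1/28572) = -98477/28572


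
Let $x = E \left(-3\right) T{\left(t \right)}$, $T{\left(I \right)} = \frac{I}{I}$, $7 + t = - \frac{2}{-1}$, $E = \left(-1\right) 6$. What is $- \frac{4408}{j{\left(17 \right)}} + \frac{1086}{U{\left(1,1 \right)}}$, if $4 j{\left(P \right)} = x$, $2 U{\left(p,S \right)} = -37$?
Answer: $- \frac{345740}{333} \approx -1038.3$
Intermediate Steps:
$E = -6$
$U{\left(p,S \right)} = - \frac{37}{2}$ ($U{\left(p,S \right)} = \frac{1}{2} \left(-37\right) = - \frac{37}{2}$)
$t = -5$ ($t = -7 - \frac{2}{-1} = -7 - -2 = -7 + 2 = -5$)
$T{\left(I \right)} = 1$
$x = 18$ ($x = \left(-6\right) \left(-3\right) 1 = 18 \cdot 1 = 18$)
$j{\left(P \right)} = \frac{9}{2}$ ($j{\left(P \right)} = \frac{1}{4} \cdot 18 = \frac{9}{2}$)
$- \frac{4408}{j{\left(17 \right)}} + \frac{1086}{U{\left(1,1 \right)}} = - \frac{4408}{\frac{9}{2}} + \frac{1086}{- \frac{37}{2}} = \left(-4408\right) \frac{2}{9} + 1086 \left(- \frac{2}{37}\right) = - \frac{8816}{9} - \frac{2172}{37} = - \frac{345740}{333}$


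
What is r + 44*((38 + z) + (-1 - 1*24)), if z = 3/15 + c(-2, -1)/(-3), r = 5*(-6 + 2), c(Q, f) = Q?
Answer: 8852/15 ≈ 590.13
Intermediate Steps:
r = -20 (r = 5*(-4) = -20)
z = 13/15 (z = 3/15 - 2/(-3) = 3*(1/15) - 2*(-⅓) = ⅕ + ⅔ = 13/15 ≈ 0.86667)
r + 44*((38 + z) + (-1 - 1*24)) = -20 + 44*((38 + 13/15) + (-1 - 1*24)) = -20 + 44*(583/15 + (-1 - 24)) = -20 + 44*(583/15 - 25) = -20 + 44*(208/15) = -20 + 9152/15 = 8852/15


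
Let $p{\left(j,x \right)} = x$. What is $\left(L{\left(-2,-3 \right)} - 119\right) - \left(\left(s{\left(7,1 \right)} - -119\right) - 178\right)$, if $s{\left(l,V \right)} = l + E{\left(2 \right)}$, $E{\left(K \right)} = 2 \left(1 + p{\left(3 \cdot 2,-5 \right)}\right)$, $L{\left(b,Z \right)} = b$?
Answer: $-61$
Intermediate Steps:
$E{\left(K \right)} = -8$ ($E{\left(K \right)} = 2 \left(1 - 5\right) = 2 \left(-4\right) = -8$)
$s{\left(l,V \right)} = -8 + l$ ($s{\left(l,V \right)} = l - 8 = -8 + l$)
$\left(L{\left(-2,-3 \right)} - 119\right) - \left(\left(s{\left(7,1 \right)} - -119\right) - 178\right) = \left(-2 - 119\right) - \left(\left(\left(-8 + 7\right) - -119\right) - 178\right) = -121 - \left(\left(-1 + 119\right) - 178\right) = -121 - \left(118 - 178\right) = -121 - -60 = -121 + 60 = -61$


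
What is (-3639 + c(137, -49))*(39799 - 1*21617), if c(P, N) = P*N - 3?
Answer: -188274610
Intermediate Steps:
c(P, N) = -3 + N*P (c(P, N) = N*P - 3 = -3 + N*P)
(-3639 + c(137, -49))*(39799 - 1*21617) = (-3639 + (-3 - 49*137))*(39799 - 1*21617) = (-3639 + (-3 - 6713))*(39799 - 21617) = (-3639 - 6716)*18182 = -10355*18182 = -188274610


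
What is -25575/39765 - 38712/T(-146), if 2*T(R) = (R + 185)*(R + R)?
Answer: 1407837/228709 ≈ 6.1556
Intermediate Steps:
T(R) = R*(185 + R) (T(R) = ((R + 185)*(R + R))/2 = ((185 + R)*(2*R))/2 = (2*R*(185 + R))/2 = R*(185 + R))
-25575/39765 - 38712/T(-146) = -25575/39765 - 38712*(-1/(146*(185 - 146))) = -25575*1/39765 - 38712/((-146*39)) = -155/241 - 38712/(-5694) = -155/241 - 38712*(-1/5694) = -155/241 + 6452/949 = 1407837/228709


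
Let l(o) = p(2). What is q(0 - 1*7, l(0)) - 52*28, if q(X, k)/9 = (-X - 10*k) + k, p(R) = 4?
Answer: -1717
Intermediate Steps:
l(o) = 4
q(X, k) = -81*k - 9*X (q(X, k) = 9*((-X - 10*k) + k) = 9*(-X - 9*k) = -81*k - 9*X)
q(0 - 1*7, l(0)) - 52*28 = (-81*4 - 9*(0 - 1*7)) - 52*28 = (-324 - 9*(0 - 7)) - 1456 = (-324 - 9*(-7)) - 1456 = (-324 + 63) - 1456 = -261 - 1456 = -1717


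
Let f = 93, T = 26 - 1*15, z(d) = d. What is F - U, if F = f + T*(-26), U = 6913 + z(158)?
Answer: -7264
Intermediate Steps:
T = 11 (T = 26 - 15 = 11)
U = 7071 (U = 6913 + 158 = 7071)
F = -193 (F = 93 + 11*(-26) = 93 - 286 = -193)
F - U = -193 - 1*7071 = -193 - 7071 = -7264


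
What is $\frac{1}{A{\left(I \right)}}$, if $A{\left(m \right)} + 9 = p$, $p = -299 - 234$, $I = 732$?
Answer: $- \frac{1}{542} \approx -0.001845$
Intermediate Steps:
$p = -533$
$A{\left(m \right)} = -542$ ($A{\left(m \right)} = -9 - 533 = -542$)
$\frac{1}{A{\left(I \right)}} = \frac{1}{-542} = - \frac{1}{542}$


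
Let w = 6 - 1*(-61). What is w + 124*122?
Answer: 15195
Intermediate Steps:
w = 67 (w = 6 + 61 = 67)
w + 124*122 = 67 + 124*122 = 67 + 15128 = 15195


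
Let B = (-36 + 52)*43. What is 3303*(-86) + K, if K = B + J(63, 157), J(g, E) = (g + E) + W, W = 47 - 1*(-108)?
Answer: -282995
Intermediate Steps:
W = 155 (W = 47 + 108 = 155)
J(g, E) = 155 + E + g (J(g, E) = (g + E) + 155 = (E + g) + 155 = 155 + E + g)
B = 688 (B = 16*43 = 688)
K = 1063 (K = 688 + (155 + 157 + 63) = 688 + 375 = 1063)
3303*(-86) + K = 3303*(-86) + 1063 = -284058 + 1063 = -282995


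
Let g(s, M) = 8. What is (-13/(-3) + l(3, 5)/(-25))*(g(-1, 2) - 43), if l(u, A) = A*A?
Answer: -350/3 ≈ -116.67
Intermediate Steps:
l(u, A) = A²
(-13/(-3) + l(3, 5)/(-25))*(g(-1, 2) - 43) = (-13/(-3) + 5²/(-25))*(8 - 43) = (-13*(-⅓) + 25*(-1/25))*(-35) = (13/3 - 1)*(-35) = (10/3)*(-35) = -350/3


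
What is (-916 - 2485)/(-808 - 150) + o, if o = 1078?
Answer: 1036125/958 ≈ 1081.6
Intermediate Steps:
(-916 - 2485)/(-808 - 150) + o = (-916 - 2485)/(-808 - 150) + 1078 = -3401/(-958) + 1078 = -3401*(-1/958) + 1078 = 3401/958 + 1078 = 1036125/958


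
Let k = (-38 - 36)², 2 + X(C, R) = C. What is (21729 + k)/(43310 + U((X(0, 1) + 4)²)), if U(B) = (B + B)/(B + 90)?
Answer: 1278635/2035574 ≈ 0.62814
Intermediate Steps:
X(C, R) = -2 + C
k = 5476 (k = (-74)² = 5476)
U(B) = 2*B/(90 + B) (U(B) = (2*B)/(90 + B) = 2*B/(90 + B))
(21729 + k)/(43310 + U((X(0, 1) + 4)²)) = (21729 + 5476)/(43310 + 2*((-2 + 0) + 4)²/(90 + ((-2 + 0) + 4)²)) = 27205/(43310 + 2*(-2 + 4)²/(90 + (-2 + 4)²)) = 27205/(43310 + 2*2²/(90 + 2²)) = 27205/(43310 + 2*4/(90 + 4)) = 27205/(43310 + 2*4/94) = 27205/(43310 + 2*4*(1/94)) = 27205/(43310 + 4/47) = 27205/(2035574/47) = 27205*(47/2035574) = 1278635/2035574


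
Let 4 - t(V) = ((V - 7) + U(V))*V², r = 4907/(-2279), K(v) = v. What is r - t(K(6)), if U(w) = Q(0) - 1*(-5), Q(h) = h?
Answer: 314153/2279 ≈ 137.85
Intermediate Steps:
r = -4907/2279 (r = 4907*(-1/2279) = -4907/2279 ≈ -2.1531)
U(w) = 5 (U(w) = 0 - 1*(-5) = 0 + 5 = 5)
t(V) = 4 - V²*(-2 + V) (t(V) = 4 - ((V - 7) + 5)*V² = 4 - ((-7 + V) + 5)*V² = 4 - (-2 + V)*V² = 4 - V²*(-2 + V))
r - t(K(6)) = -4907/2279 - (4 - 1*6³ + 2*6²) = -4907/2279 - (4 - 1*216 + 2*36) = -4907/2279 - (4 - 216 + 72) = -4907/2279 - 1*(-140) = -4907/2279 + 140 = 314153/2279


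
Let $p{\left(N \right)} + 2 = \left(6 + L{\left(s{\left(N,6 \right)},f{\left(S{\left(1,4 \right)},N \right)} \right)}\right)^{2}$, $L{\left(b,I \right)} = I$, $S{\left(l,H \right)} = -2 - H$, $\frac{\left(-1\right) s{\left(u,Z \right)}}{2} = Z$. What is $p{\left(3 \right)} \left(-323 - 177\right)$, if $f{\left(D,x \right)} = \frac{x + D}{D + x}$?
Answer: $-23500$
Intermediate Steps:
$s{\left(u,Z \right)} = - 2 Z$
$f{\left(D,x \right)} = 1$ ($f{\left(D,x \right)} = \frac{D + x}{D + x} = 1$)
$p{\left(N \right)} = 47$ ($p{\left(N \right)} = -2 + \left(6 + 1\right)^{2} = -2 + 7^{2} = -2 + 49 = 47$)
$p{\left(3 \right)} \left(-323 - 177\right) = 47 \left(-323 - 177\right) = 47 \left(-500\right) = -23500$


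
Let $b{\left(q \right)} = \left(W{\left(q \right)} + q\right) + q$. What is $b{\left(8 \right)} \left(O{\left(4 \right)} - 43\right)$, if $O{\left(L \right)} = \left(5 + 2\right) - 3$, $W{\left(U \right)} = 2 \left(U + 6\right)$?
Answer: $-1716$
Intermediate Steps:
$W{\left(U \right)} = 12 + 2 U$ ($W{\left(U \right)} = 2 \left(6 + U\right) = 12 + 2 U$)
$b{\left(q \right)} = 12 + 4 q$ ($b{\left(q \right)} = \left(\left(12 + 2 q\right) + q\right) + q = \left(12 + 3 q\right) + q = 12 + 4 q$)
$O{\left(L \right)} = 4$ ($O{\left(L \right)} = 7 - 3 = 4$)
$b{\left(8 \right)} \left(O{\left(4 \right)} - 43\right) = \left(12 + 4 \cdot 8\right) \left(4 - 43\right) = \left(12 + 32\right) \left(-39\right) = 44 \left(-39\right) = -1716$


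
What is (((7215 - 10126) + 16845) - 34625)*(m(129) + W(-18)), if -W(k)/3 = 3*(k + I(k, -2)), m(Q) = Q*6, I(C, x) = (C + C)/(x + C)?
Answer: -95157909/5 ≈ -1.9032e+7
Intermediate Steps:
I(C, x) = 2*C/(C + x) (I(C, x) = (2*C)/(C + x) = 2*C/(C + x))
m(Q) = 6*Q
W(k) = -9*k - 18*k/(-2 + k) (W(k) = -9*(k + 2*k/(k - 2)) = -9*(k + 2*k/(-2 + k)) = -3*(3*k + 6*k/(-2 + k)) = -9*k - 18*k/(-2 + k))
(((7215 - 10126) + 16845) - 34625)*(m(129) + W(-18)) = (((7215 - 10126) + 16845) - 34625)*(6*129 - 9*(-18)**2/(-2 - 18)) = ((-2911 + 16845) - 34625)*(774 - 9*324/(-20)) = (13934 - 34625)*(774 - 9*324*(-1/20)) = -20691*(774 + 729/5) = -20691*4599/5 = -95157909/5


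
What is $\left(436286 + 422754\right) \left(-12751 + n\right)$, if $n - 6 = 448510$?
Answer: $374339565600$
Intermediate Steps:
$n = 448516$ ($n = 6 + 448510 = 448516$)
$\left(436286 + 422754\right) \left(-12751 + n\right) = \left(436286 + 422754\right) \left(-12751 + 448516\right) = 859040 \cdot 435765 = 374339565600$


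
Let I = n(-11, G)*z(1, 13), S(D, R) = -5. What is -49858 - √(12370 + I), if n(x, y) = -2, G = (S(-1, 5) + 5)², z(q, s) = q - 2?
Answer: -49858 - 2*√3093 ≈ -49969.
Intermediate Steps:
z(q, s) = -2 + q
G = 0 (G = (-5 + 5)² = 0² = 0)
I = 2 (I = -2*(-2 + 1) = -2*(-1) = 2)
-49858 - √(12370 + I) = -49858 - √(12370 + 2) = -49858 - √12372 = -49858 - 2*√3093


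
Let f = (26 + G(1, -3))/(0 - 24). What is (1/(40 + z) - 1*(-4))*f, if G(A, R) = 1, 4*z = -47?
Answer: -513/113 ≈ -4.5398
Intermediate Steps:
z = -47/4 (z = (¼)*(-47) = -47/4 ≈ -11.750)
f = -9/8 (f = (26 + 1)/(0 - 24) = 27/(-24) = 27*(-1/24) = -9/8 ≈ -1.1250)
(1/(40 + z) - 1*(-4))*f = (1/(40 - 47/4) - 1*(-4))*(-9/8) = (1/(113/4) + 4)*(-9/8) = (4/113 + 4)*(-9/8) = (456/113)*(-9/8) = -513/113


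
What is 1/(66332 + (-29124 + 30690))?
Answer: 1/67898 ≈ 1.4728e-5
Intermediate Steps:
1/(66332 + (-29124 + 30690)) = 1/(66332 + 1566) = 1/67898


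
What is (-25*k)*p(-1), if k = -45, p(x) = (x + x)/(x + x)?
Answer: 1125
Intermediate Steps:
p(x) = 1 (p(x) = (2*x)/((2*x)) = (2*x)*(1/(2*x)) = 1)
(-25*k)*p(-1) = -25*(-45)*1 = 1125*1 = 1125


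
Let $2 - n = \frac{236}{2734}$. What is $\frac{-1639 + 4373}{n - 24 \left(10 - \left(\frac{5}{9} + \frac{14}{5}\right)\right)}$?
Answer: $- \frac{28030335}{1615312} \approx -17.353$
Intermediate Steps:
$n = \frac{2616}{1367}$ ($n = 2 - \frac{236}{2734} = 2 - 236 \cdot \frac{1}{2734} = 2 - \frac{118}{1367} = \frac{2616}{1367} \approx 1.9137$)
$\frac{-1639 + 4373}{n - 24 \left(10 - \left(\frac{5}{9} + \frac{14}{5}\right)\right)} = \frac{-1639 + 4373}{\frac{2616}{1367} - 24 \left(10 - \left(\frac{5}{9} + \frac{14}{5}\right)\right)} = \frac{2734}{\frac{2616}{1367} - 24 \left(10 - \frac{151}{45}\right)} = \frac{2734}{\frac{2616}{1367} - \frac{2392}{15}} = \frac{2734}{- \frac{3230624}{20505}} = 2734 \left(- \frac{20505}{3230624}\right) = - \frac{28030335}{1615312}$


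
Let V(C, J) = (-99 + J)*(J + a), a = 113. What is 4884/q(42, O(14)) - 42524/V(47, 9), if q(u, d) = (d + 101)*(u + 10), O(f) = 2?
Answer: 17586554/3675555 ≈ 4.7847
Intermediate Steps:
V(C, J) = (-99 + J)*(113 + J) (V(C, J) = (-99 + J)*(J + 113) = (-99 + J)*(113 + J))
q(u, d) = (10 + u)*(101 + d) (q(u, d) = (101 + d)*(10 + u) = (10 + u)*(101 + d))
4884/q(42, O(14)) - 42524/V(47, 9) = 4884/(1010 + 10*2 + 101*42 + 2*42) - 42524/(-11187 + 9² + 14*9) = 4884/(1010 + 20 + 4242 + 84) - 42524/(-11187 + 81 + 126) = 4884/5356 - 42524/(-10980) = 4884*(1/5356) - 42524*(-1/10980) = 1221/1339 + 10631/2745 = 17586554/3675555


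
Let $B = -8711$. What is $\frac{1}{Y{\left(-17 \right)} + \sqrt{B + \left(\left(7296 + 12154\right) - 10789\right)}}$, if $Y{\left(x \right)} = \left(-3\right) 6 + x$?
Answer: $- \frac{7}{255} - \frac{i \sqrt{2}}{255} \approx -0.027451 - 0.0055459 i$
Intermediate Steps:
$Y{\left(x \right)} = -18 + x$
$\frac{1}{Y{\left(-17 \right)} + \sqrt{B + \left(\left(7296 + 12154\right) - 10789\right)}} = \frac{1}{\left(-18 - 17\right) + \sqrt{-8711 + \left(\left(7296 + 12154\right) - 10789\right)}} = \frac{1}{-35 + \sqrt{-8711 + \left(19450 - 10789\right)}} = \frac{1}{-35 + \sqrt{-8711 + 8661}} = \frac{1}{-35 + \sqrt{-50}} = \frac{1}{-35 + 5 i \sqrt{2}}$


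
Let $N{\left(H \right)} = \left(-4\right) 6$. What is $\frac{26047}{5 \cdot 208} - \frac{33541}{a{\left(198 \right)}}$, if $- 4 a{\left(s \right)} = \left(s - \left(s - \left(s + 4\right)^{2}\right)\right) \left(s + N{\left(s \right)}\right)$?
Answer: $\frac{23133815209}{922986480} \approx 25.064$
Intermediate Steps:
$N{\left(H \right)} = -24$
$a{\left(s \right)} = - \frac{\left(4 + s\right)^{2} \left(-24 + s\right)}{4}$ ($a{\left(s \right)} = - \frac{\left(s - \left(s - \left(s + 4\right)^{2}\right)\right) \left(s - 24\right)}{4} = - \frac{\left(s - \left(s - \left(4 + s\right)^{2}\right)\right) \left(-24 + s\right)}{4} = - \frac{\left(4 + s\right)^{2} \left(-24 + s\right)}{4}$)
$\frac{26047}{5 \cdot 208} - \frac{33541}{a{\left(198 \right)}} = \frac{26047}{5 \cdot 208} - \frac{33541}{\frac{1}{4} \left(4 + 198\right)^{2} \left(24 - 198\right)} = \frac{26047}{1040} - \frac{33541}{\frac{1}{4} \cdot 202^{2} \left(24 - 198\right)} = 26047 \cdot \frac{1}{1040} - \frac{33541}{\frac{1}{4} \cdot 40804 \left(-174\right)} = \frac{26047}{1040} - \frac{33541}{-1774974} = \frac{26047}{1040} - - \frac{33541}{1774974} = \frac{26047}{1040} + \frac{33541}{1774974} = \frac{23133815209}{922986480}$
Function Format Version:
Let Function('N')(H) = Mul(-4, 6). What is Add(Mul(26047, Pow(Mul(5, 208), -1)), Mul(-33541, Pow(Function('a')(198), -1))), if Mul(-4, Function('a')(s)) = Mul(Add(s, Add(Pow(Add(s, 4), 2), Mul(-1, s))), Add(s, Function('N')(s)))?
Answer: Rational(23133815209, 922986480) ≈ 25.064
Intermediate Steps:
Function('N')(H) = -24
Function('a')(s) = Mul(Rational(-1, 4), Pow(Add(4, s), 2), Add(-24, s)) (Function('a')(s) = Mul(Rational(-1, 4), Mul(Add(s, Add(Pow(Add(s, 4), 2), Mul(-1, s))), Add(s, -24))) = Mul(Rational(-1, 4), Mul(Add(s, Add(Pow(Add(4, s), 2), Mul(-1, s))), Add(-24, s))) = Mul(Rational(-1, 4), Mul(Pow(Add(4, s), 2), Add(-24, s))) = Mul(Rational(-1, 4), Pow(Add(4, s), 2), Add(-24, s)))
Add(Mul(26047, Pow(Mul(5, 208), -1)), Mul(-33541, Pow(Function('a')(198), -1))) = Add(Mul(26047, Pow(Mul(5, 208), -1)), Mul(-33541, Pow(Mul(Rational(1, 4), Pow(Add(4, 198), 2), Add(24, Mul(-1, 198))), -1))) = Add(Mul(26047, Pow(1040, -1)), Mul(-33541, Pow(Mul(Rational(1, 4), Pow(202, 2), Add(24, -198)), -1))) = Add(Mul(26047, Rational(1, 1040)), Mul(-33541, Pow(Mul(Rational(1, 4), 40804, -174), -1))) = Add(Rational(26047, 1040), Mul(-33541, Pow(-1774974, -1))) = Add(Rational(26047, 1040), Mul(-33541, Rational(-1, 1774974))) = Add(Rational(26047, 1040), Rational(33541, 1774974)) = Rational(23133815209, 922986480)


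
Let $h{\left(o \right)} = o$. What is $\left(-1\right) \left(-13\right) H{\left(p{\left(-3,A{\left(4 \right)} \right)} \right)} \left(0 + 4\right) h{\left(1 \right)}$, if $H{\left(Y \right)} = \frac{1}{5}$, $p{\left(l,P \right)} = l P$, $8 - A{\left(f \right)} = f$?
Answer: $\frac{52}{5} \approx 10.4$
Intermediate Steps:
$A{\left(f \right)} = 8 - f$
$p{\left(l,P \right)} = P l$
$H{\left(Y \right)} = \frac{1}{5}$
$\left(-1\right) \left(-13\right) H{\left(p{\left(-3,A{\left(4 \right)} \right)} \right)} \left(0 + 4\right) h{\left(1 \right)} = \left(-1\right) \left(-13\right) \frac{0 + 4}{5} \cdot 1 = 13 \cdot \frac{1}{5} \cdot 4 \cdot 1 = 13 \cdot \frac{4}{5} \cdot 1 = \frac{52}{5} \cdot 1 = \frac{52}{5}$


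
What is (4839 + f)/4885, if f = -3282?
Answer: 1557/4885 ≈ 0.31873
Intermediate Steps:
(4839 + f)/4885 = (4839 - 3282)/4885 = 1557*(1/4885) = 1557/4885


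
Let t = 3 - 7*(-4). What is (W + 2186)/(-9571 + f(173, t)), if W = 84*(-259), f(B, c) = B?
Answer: 9785/4699 ≈ 2.0824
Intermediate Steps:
t = 31 (t = 3 + 28 = 31)
W = -21756
(W + 2186)/(-9571 + f(173, t)) = (-21756 + 2186)/(-9571 + 173) = -19570/(-9398) = -19570*(-1/9398) = 9785/4699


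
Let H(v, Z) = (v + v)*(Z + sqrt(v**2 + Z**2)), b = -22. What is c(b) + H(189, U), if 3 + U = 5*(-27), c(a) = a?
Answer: -52186 + 1134*sqrt(6085) ≈ 36273.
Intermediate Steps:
U = -138 (U = -3 + 5*(-27) = -3 - 135 = -138)
H(v, Z) = 2*v*(Z + sqrt(Z**2 + v**2)) (H(v, Z) = (2*v)*(Z + sqrt(Z**2 + v**2)) = 2*v*(Z + sqrt(Z**2 + v**2)))
c(b) + H(189, U) = -22 + 2*189*(-138 + sqrt((-138)**2 + 189**2)) = -22 + 2*189*(-138 + sqrt(19044 + 35721)) = -22 + 2*189*(-138 + sqrt(54765)) = -22 + 2*189*(-138 + 3*sqrt(6085)) = -22 + (-52164 + 1134*sqrt(6085)) = -52186 + 1134*sqrt(6085)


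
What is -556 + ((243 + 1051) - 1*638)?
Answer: 100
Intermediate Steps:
-556 + ((243 + 1051) - 1*638) = -556 + (1294 - 638) = -556 + 656 = 100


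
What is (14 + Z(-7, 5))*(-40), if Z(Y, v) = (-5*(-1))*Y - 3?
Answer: 960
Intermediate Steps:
Z(Y, v) = -3 + 5*Y (Z(Y, v) = 5*Y - 3 = -3 + 5*Y)
(14 + Z(-7, 5))*(-40) = (14 + (-3 + 5*(-7)))*(-40) = (14 + (-3 - 35))*(-40) = (14 - 38)*(-40) = -24*(-40) = 960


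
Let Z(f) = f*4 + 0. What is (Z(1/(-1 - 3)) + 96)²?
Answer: 9025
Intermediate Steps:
Z(f) = 4*f (Z(f) = 4*f + 0 = 4*f)
(Z(1/(-1 - 3)) + 96)² = (4/(-1 - 3) + 96)² = (4/(-4) + 96)² = (4*(-¼) + 96)² = (-1 + 96)² = 95² = 9025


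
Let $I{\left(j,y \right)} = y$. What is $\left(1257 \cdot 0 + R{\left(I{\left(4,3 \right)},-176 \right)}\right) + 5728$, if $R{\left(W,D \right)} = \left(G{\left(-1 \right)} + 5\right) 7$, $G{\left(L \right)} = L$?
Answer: $5756$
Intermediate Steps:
$R{\left(W,D \right)} = 28$ ($R{\left(W,D \right)} = \left(-1 + 5\right) 7 = 4 \cdot 7 = 28$)
$\left(1257 \cdot 0 + R{\left(I{\left(4,3 \right)},-176 \right)}\right) + 5728 = \left(1257 \cdot 0 + 28\right) + 5728 = \left(0 + 28\right) + 5728 = 28 + 5728 = 5756$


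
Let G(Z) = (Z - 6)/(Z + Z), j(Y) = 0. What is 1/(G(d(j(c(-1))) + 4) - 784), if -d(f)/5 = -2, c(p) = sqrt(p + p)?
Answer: -7/5486 ≈ -0.0012760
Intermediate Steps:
c(p) = sqrt(2)*sqrt(p) (c(p) = sqrt(2*p) = sqrt(2)*sqrt(p))
d(f) = 10 (d(f) = -5*(-2) = 10)
G(Z) = (-6 + Z)/(2*Z) (G(Z) = (-6 + Z)/((2*Z)) = (-6 + Z)*(1/(2*Z)) = (-6 + Z)/(2*Z))
1/(G(d(j(c(-1))) + 4) - 784) = 1/((-6 + (10 + 4))/(2*(10 + 4)) - 784) = 1/((1/2)*(-6 + 14)/14 - 784) = 1/((1/2)*(1/14)*8 - 784) = 1/(2/7 - 784) = 1/(-5486/7) = -7/5486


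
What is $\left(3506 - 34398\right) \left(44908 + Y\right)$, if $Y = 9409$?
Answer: $-1677960764$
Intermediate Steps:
$\left(3506 - 34398\right) \left(44908 + Y\right) = \left(3506 - 34398\right) \left(44908 + 9409\right) = \left(-30892\right) 54317 = -1677960764$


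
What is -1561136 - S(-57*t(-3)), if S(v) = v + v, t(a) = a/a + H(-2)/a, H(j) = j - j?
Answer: -1561022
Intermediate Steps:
H(j) = 0
t(a) = 1 (t(a) = a/a + 0/a = 1 + 0 = 1)
S(v) = 2*v
-1561136 - S(-57*t(-3)) = -1561136 - 2*(-57*1) = -1561136 - 2*(-57) = -1561136 - 1*(-114) = -1561136 + 114 = -1561022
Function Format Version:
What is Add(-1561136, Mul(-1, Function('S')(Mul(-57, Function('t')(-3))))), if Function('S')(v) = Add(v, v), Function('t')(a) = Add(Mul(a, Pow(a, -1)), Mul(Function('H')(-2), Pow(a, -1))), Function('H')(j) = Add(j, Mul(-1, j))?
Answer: -1561022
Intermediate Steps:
Function('H')(j) = 0
Function('t')(a) = 1 (Function('t')(a) = Add(Mul(a, Pow(a, -1)), Mul(0, Pow(a, -1))) = Add(1, 0) = 1)
Function('S')(v) = Mul(2, v)
Add(-1561136, Mul(-1, Function('S')(Mul(-57, Function('t')(-3))))) = Add(-1561136, Mul(-1, Mul(2, Mul(-57, 1)))) = Add(-1561136, Mul(-1, Mul(2, -57))) = Add(-1561136, Mul(-1, -114)) = Add(-1561136, 114) = -1561022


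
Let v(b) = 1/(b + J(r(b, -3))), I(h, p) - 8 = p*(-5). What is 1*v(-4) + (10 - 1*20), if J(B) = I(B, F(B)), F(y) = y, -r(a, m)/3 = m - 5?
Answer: -1161/116 ≈ -10.009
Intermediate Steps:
r(a, m) = 15 - 3*m (r(a, m) = -3*(m - 5) = -3*(-5 + m) = 15 - 3*m)
I(h, p) = 8 - 5*p (I(h, p) = 8 + p*(-5) = 8 - 5*p)
J(B) = 8 - 5*B
v(b) = 1/(-112 + b) (v(b) = 1/(b + (8 - 5*(15 - 3*(-3)))) = 1/(b + (8 - 5*(15 + 9))) = 1/(b + (8 - 5*24)) = 1/(b + (8 - 120)) = 1/(b - 112) = 1/(-112 + b))
1*v(-4) + (10 - 1*20) = 1/(-112 - 4) + (10 - 1*20) = 1/(-116) + (10 - 20) = 1*(-1/116) - 10 = -1/116 - 10 = -1161/116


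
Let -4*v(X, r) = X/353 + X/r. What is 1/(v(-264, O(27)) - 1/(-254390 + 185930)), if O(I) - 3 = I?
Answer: 24166380/57684749 ≈ 0.41894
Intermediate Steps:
O(I) = 3 + I
v(X, r) = -X/1412 - X/(4*r) (v(X, r) = -(X/353 + X/r)/4 = -X/1412 - X/(4*r))
1/(v(-264, O(27)) - 1/(-254390 + 185930)) = 1/(-1/1412*(-264)*(353 + (3 + 27))/(3 + 27) - 1/(-254390 + 185930)) = 1/(-1/1412*(-264)*(353 + 30)/30 - 1/(-68460)) = 1/(-1/1412*(-264)*1/30*383 - 1*(-1/68460)) = 1/(4213/1765 + 1/68460) = 1/(57684749/24166380) = 24166380/57684749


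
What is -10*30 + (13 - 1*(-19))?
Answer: -268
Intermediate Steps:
-10*30 + (13 - 1*(-19)) = -300 + (13 + 19) = -300 + 32 = -268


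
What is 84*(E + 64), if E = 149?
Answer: 17892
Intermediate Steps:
84*(E + 64) = 84*(149 + 64) = 84*213 = 17892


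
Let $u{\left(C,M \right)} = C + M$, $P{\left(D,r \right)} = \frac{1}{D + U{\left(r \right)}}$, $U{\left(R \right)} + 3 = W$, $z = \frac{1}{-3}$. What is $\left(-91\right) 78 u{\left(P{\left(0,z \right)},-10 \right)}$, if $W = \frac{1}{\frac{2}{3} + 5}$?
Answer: $\frac{587951}{8} \approx 73494.0$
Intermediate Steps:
$z = - \frac{1}{3} \approx -0.33333$
$W = \frac{3}{17}$ ($W = \frac{1}{2 \cdot \frac{1}{3} + 5} = \frac{1}{\frac{2}{3} + 5} = \frac{1}{\frac{17}{3}} = \frac{3}{17} \approx 0.17647$)
$U{\left(R \right)} = - \frac{48}{17}$ ($U{\left(R \right)} = -3 + \frac{3}{17} = - \frac{48}{17}$)
$P{\left(D,r \right)} = \frac{1}{- \frac{48}{17} + D}$ ($P{\left(D,r \right)} = \frac{1}{D - \frac{48}{17}} = \frac{1}{- \frac{48}{17} + D}$)
$\left(-91\right) 78 u{\left(P{\left(0,z \right)},-10 \right)} = \left(-91\right) 78 \left(\frac{17}{-48 + 17 \cdot 0} - 10\right) = - 7098 \left(\frac{17}{-48 + 0} - 10\right) = - 7098 \left(\frac{17}{-48} - 10\right) = - 7098 \left(17 \left(- \frac{1}{48}\right) - 10\right) = - 7098 \left(- \frac{17}{48} - 10\right) = \left(-7098\right) \left(- \frac{497}{48}\right) = \frac{587951}{8}$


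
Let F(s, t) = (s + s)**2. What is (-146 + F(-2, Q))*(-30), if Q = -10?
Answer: 3900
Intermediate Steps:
F(s, t) = 4*s**2 (F(s, t) = (2*s)**2 = 4*s**2)
(-146 + F(-2, Q))*(-30) = (-146 + 4*(-2)**2)*(-30) = (-146 + 4*4)*(-30) = (-146 + 16)*(-30) = -130*(-30) = 3900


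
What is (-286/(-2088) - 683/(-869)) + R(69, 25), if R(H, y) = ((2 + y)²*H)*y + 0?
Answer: 1140872788219/907236 ≈ 1.2575e+6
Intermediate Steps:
R(H, y) = H*y*(2 + y)² (R(H, y) = (H*(2 + y)²)*y + 0 = H*y*(2 + y)² + 0 = H*y*(2 + y)²)
(-286/(-2088) - 683/(-869)) + R(69, 25) = (-286/(-2088) - 683/(-869)) + 69*25*(2 + 25)² = (-286*(-1/2088) - 683*(-1/869)) + 69*25*27² = (143/1044 + 683/869) + 69*25*729 = 837319/907236 + 1257525 = 1140872788219/907236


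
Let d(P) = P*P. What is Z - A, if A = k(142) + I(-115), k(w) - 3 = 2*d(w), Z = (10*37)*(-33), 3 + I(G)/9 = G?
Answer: -51479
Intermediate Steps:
I(G) = -27 + 9*G
d(P) = P²
Z = -12210 (Z = 370*(-33) = -12210)
k(w) = 3 + 2*w²
A = 39269 (A = (3 + 2*142²) + (-27 + 9*(-115)) = (3 + 2*20164) + (-27 - 1035) = (3 + 40328) - 1062 = 40331 - 1062 = 39269)
Z - A = -12210 - 1*39269 = -12210 - 39269 = -51479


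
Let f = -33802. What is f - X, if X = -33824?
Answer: 22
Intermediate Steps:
f - X = -33802 - 1*(-33824) = -33802 + 33824 = 22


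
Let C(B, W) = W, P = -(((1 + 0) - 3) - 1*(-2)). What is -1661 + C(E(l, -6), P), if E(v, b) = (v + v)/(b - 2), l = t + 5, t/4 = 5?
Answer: -1661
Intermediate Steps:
t = 20 (t = 4*5 = 20)
l = 25 (l = 20 + 5 = 25)
E(v, b) = 2*v/(-2 + b) (E(v, b) = (2*v)/(-2 + b) = 2*v/(-2 + b))
P = 0 (P = -((1 - 3) + 2) = -(-2 + 2) = -1*0 = 0)
-1661 + C(E(l, -6), P) = -1661 + 0 = -1661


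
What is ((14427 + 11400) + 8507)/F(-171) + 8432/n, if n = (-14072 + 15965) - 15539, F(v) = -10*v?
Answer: 113525761/5833665 ≈ 19.460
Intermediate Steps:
n = -13646 (n = 1893 - 15539 = -13646)
((14427 + 11400) + 8507)/F(-171) + 8432/n = ((14427 + 11400) + 8507)/((-10*(-171))) + 8432/(-13646) = (25827 + 8507)/1710 + 8432*(-1/13646) = 34334*(1/1710) - 4216/6823 = 17167/855 - 4216/6823 = 113525761/5833665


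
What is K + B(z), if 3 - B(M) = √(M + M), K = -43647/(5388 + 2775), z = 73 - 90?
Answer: -6386/2721 - I*√34 ≈ -2.3469 - 5.831*I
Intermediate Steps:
z = -17
K = -14549/2721 (K = -43647/8163 = -43647*1/8163 = -14549/2721 ≈ -5.3469)
B(M) = 3 - √2*√M (B(M) = 3 - √(M + M) = 3 - √(2*M) = 3 - √2*√M)
K + B(z) = -14549/2721 + (3 - √2*√(-17)) = -14549/2721 + (3 - √2*I*√17) = -14549/2721 + (3 - I*√34) = -6386/2721 - I*√34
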